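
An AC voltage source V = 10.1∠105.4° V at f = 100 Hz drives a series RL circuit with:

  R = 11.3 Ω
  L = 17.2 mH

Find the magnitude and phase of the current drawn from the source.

Step 1 — Angular frequency: ω = 2π·f = 2π·100 = 628.3 rad/s.
Step 2 — Component impedances:
  R: Z = R = 11.3 Ω
  L: Z = jωL = j·628.3·0.0172 = 0 + j10.81 Ω
Step 3 — Series combination: Z_total = R + L = 11.3 + j10.81 Ω = 15.64∠43.7° Ω.
Step 4 — Source phasor: V = 10.1∠105.4° V = -2.682 + j9.737 V.
Step 5 — Ohm's law: I = V / Z_total = (-2.682 + j9.737) / (11.3 + j10.81) = 0.3065 + j0.5686 A.
Step 6 — Convert to polar: |I| = 0.6459 A, ∠I = 61.7°.

I = 0.6459∠61.7° A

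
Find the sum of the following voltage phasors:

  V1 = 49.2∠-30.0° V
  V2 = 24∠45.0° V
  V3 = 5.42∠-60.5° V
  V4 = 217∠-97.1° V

Step 1 — Convert each phasor to rectangular form:
  V1 = 49.2·(cos(-30.0°) + j·sin(-30.0°)) = 42.61 - j24.6 V
  V2 = 24·(cos(45.0°) + j·sin(45.0°)) = 16.97 + j16.97 V
  V3 = 5.42·(cos(-60.5°) + j·sin(-60.5°)) = 2.669 - j4.717 V
  V4 = 217·(cos(-97.1°) + j·sin(-97.1°)) = -26.82 - j215.3 V
Step 2 — Sum components: V_total = 35.43 - j227.7 V.
Step 3 — Convert to polar: |V_total| = 230.4 V, ∠V_total = -81.2°.

V_total = 230.4∠-81.2° V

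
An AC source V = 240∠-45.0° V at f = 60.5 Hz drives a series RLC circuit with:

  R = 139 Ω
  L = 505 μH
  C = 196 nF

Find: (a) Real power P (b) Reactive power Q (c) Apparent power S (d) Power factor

Step 1 — Angular frequency: ω = 2π·f = 2π·60.5 = 380.1 rad/s.
Step 2 — Component impedances:
  R: Z = R = 139 Ω
  L: Z = jωL = j·380.1·0.000505 = 0 + j0.192 Ω
  C: Z = 1/(jωC) = -j/(ω·C) = 0 - j1.342e+04 Ω
Step 3 — Series combination: Z_total = R + L + C = 139 - j1.342e+04 Ω = 1.342e+04∠-89.4° Ω.
Step 4 — Source phasor: V = 240∠-45.0° V = 169.7 - j169.7 V.
Step 5 — Current: I = V / Z = 0.01277 + j0.01251 A = 0.01788∠44.4° A.
Step 6 — Complex power: S = V·I* = 0.04444 - j4.291 VA.
Step 7 — Real power: P = Re(S) = 0.04444 W.
Step 8 — Reactive power: Q = Im(S) = -4.291 VAR.
Step 9 — Apparent power: |S| = 4.291 VA.
Step 10 — Power factor: PF = P/|S| = 0.01036 (leading).

(a) P = 0.04444 W  (b) Q = -4.291 VAR  (c) S = 4.291 VA  (d) PF = 0.01036 (leading)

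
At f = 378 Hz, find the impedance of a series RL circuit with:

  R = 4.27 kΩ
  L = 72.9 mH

Step 1 — Angular frequency: ω = 2π·f = 2π·378 = 2375 rad/s.
Step 2 — Component impedances:
  R: Z = R = 4270 Ω
  L: Z = jωL = j·2375·0.0729 = 0 + j173.1 Ω
Step 3 — Series combination: Z_total = R + L = 4270 + j173.1 Ω = 4274∠2.3° Ω.

Z = 4270 + j173.1 Ω = 4274∠2.3° Ω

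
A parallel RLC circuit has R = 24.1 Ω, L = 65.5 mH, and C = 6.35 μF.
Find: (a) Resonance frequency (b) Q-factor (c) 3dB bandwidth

Step 1 — Resonance: ω₀ = 1/√(LC) = 1/√(0.0655·6.35e-06) = 1551 rad/s.
Step 2 — f₀ = ω₀/(2π) = 246.8 Hz.
Step 3 — Parallel Q: Q = R/(ω₀L) = 24.1/(1551·0.0655) = 0.2373.
Step 4 — Bandwidth: Δω = ω₀/Q = 6534 rad/s; BW = Δω/(2π) = 1040 Hz.

(a) f₀ = 246.8 Hz  (b) Q = 0.2373  (c) BW = 1040 Hz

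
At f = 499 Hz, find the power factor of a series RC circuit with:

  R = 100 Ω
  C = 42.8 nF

Step 1 — Angular frequency: ω = 2π·f = 2π·499 = 3135 rad/s.
Step 2 — Component impedances:
  R: Z = R = 100 Ω
  C: Z = 1/(jωC) = -j/(ω·C) = 0 - j7452 Ω
Step 3 — Series combination: Z_total = R + C = 100 - j7452 Ω = 7453∠-89.2° Ω.
Step 4 — Power factor: PF = cos(φ) = Re(Z)/|Z| = 100/7453 = 0.01342.
Step 5 — Type: Im(Z) = -7452 ⇒ leading (phase φ = -89.2°).

PF = 0.01342 (leading, φ = -89.2°)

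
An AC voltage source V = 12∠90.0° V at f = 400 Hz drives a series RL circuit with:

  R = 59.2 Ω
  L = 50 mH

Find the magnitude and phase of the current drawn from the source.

Step 1 — Angular frequency: ω = 2π·f = 2π·400 = 2513 rad/s.
Step 2 — Component impedances:
  R: Z = R = 59.2 Ω
  L: Z = jωL = j·2513·0.05 = 0 + j125.7 Ω
Step 3 — Series combination: Z_total = R + L = 59.2 + j125.7 Ω = 138.9∠64.8° Ω.
Step 4 — Source phasor: V = 12∠90.0° V = 0 + j12 V.
Step 5 — Ohm's law: I = V / Z_total = (0 + j12) / (59.2 + j125.7) = 0.07815 + j0.03682 A.
Step 6 — Convert to polar: |I| = 0.08639 A, ∠I = 25.2°.

I = 0.08639∠25.2° A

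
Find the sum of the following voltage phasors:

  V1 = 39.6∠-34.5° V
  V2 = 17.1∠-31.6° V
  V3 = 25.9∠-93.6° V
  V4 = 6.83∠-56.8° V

Step 1 — Convert each phasor to rectangular form:
  V1 = 39.6·(cos(-34.5°) + j·sin(-34.5°)) = 32.64 - j22.43 V
  V2 = 17.1·(cos(-31.6°) + j·sin(-31.6°)) = 14.56 - j8.96 V
  V3 = 25.9·(cos(-93.6°) + j·sin(-93.6°)) = -1.626 - j25.85 V
  V4 = 6.83·(cos(-56.8°) + j·sin(-56.8°)) = 3.74 - j5.715 V
Step 2 — Sum components: V_total = 49.31 - j62.95 V.
Step 3 — Convert to polar: |V_total| = 79.97 V, ∠V_total = -51.9°.

V_total = 79.97∠-51.9° V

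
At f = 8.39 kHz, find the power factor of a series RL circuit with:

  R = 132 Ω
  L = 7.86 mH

Step 1 — Angular frequency: ω = 2π·f = 2π·8390 = 5.272e+04 rad/s.
Step 2 — Component impedances:
  R: Z = R = 132 Ω
  L: Z = jωL = j·5.272e+04·0.00786 = 0 + j414.3 Ω
Step 3 — Series combination: Z_total = R + L = 132 + j414.3 Ω = 434.9∠72.3° Ω.
Step 4 — Power factor: PF = cos(φ) = Re(Z)/|Z| = 132/434.9 = 0.3035.
Step 5 — Type: Im(Z) = 414.3 ⇒ lagging (phase φ = 72.3°).

PF = 0.3035 (lagging, φ = 72.3°)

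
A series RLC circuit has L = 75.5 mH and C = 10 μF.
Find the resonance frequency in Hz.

Step 1 — Resonance condition Im(Z)=0 gives ω₀ = 1/√(LC).
Step 2 — ω₀ = 1/√(0.0755·1e-05) = 1151 rad/s.
Step 3 — f₀ = ω₀/(2π) = 183.2 Hz.

f₀ = 183.2 Hz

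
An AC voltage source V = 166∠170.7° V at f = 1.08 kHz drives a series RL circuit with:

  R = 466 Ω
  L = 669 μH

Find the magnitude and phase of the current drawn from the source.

Step 1 — Angular frequency: ω = 2π·f = 2π·1080 = 6786 rad/s.
Step 2 — Component impedances:
  R: Z = R = 466 Ω
  L: Z = jωL = j·6786·0.000669 = 0 + j4.54 Ω
Step 3 — Series combination: Z_total = R + L = 466 + j4.54 Ω = 466∠0.6° Ω.
Step 4 — Source phasor: V = 166∠170.7° V = -163.8 + j26.83 V.
Step 5 — Ohm's law: I = V / Z_total = (-163.8 + j26.83) / (466 + j4.54) = -0.3509 + j0.06099 A.
Step 6 — Convert to polar: |I| = 0.3562 A, ∠I = 170.1°.

I = 0.3562∠170.1° A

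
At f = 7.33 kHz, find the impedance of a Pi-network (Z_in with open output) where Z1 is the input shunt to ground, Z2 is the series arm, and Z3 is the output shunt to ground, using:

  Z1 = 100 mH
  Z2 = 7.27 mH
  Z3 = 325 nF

Step 1 — Angular frequency: ω = 2π·f = 2π·7330 = 4.606e+04 rad/s.
Step 2 — Component impedances:
  Z1: Z = jωL = j·4.606e+04·0.1 = 0 + j4606 Ω
  Z2: Z = jωL = j·4.606e+04·0.00727 = 0 + j334.8 Ω
  Z3: Z = 1/(jωC) = -j/(ω·C) = 0 - j66.81 Ω
Step 3 — With open output, the series arm Z2 and the output shunt Z3 appear in series to ground: Z2 + Z3 = 0 + j268 Ω.
Step 4 — Parallel with input shunt Z1: Z_in = Z1 || (Z2 + Z3) = 0 + j253.3 Ω = 253.3∠90.0° Ω.

Z = 0 + j253.3 Ω = 253.3∠90.0° Ω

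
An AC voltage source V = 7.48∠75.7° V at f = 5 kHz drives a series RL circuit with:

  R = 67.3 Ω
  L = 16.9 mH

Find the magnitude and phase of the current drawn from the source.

Step 1 — Angular frequency: ω = 2π·f = 2π·5000 = 3.142e+04 rad/s.
Step 2 — Component impedances:
  R: Z = R = 67.3 Ω
  L: Z = jωL = j·3.142e+04·0.0169 = 0 + j530.9 Ω
Step 3 — Series combination: Z_total = R + L = 67.3 + j530.9 Ω = 535.2∠82.8° Ω.
Step 4 — Source phasor: V = 7.48∠75.7° V = 1.848 + j7.248 V.
Step 5 — Ohm's law: I = V / Z_total = (1.848 + j7.248) / (67.3 + j530.9) = 0.01387 - j0.001722 A.
Step 6 — Convert to polar: |I| = 0.01398 A, ∠I = -7.1°.

I = 0.01398∠-7.1° A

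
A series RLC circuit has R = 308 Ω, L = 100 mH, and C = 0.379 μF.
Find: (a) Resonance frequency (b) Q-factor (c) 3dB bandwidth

Step 1 — Resonance condition Im(Z)=0 gives ω₀ = 1/√(LC).
Step 2 — ω₀ = 1/√(0.1·3.79e-07) = 5137 rad/s.
Step 3 — f₀ = ω₀/(2π) = 817.5 Hz.
Step 4 — Series Q: Q = ω₀L/R = 5137·0.1/308 = 1.668.
Step 5 — 3dB bandwidth: Δω = ω₀/Q = 3080 rad/s; BW = Δω/(2π) = 490.2 Hz.

(a) f₀ = 817.5 Hz  (b) Q = 1.668  (c) BW = 490.2 Hz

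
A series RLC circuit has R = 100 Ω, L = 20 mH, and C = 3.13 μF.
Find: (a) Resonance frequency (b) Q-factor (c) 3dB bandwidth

Step 1 — Resonance condition Im(Z)=0 gives ω₀ = 1/√(LC).
Step 2 — ω₀ = 1/√(0.02·3.13e-06) = 3997 rad/s.
Step 3 — f₀ = ω₀/(2π) = 636.1 Hz.
Step 4 — Series Q: Q = ω₀L/R = 3997·0.02/100 = 0.7994.
Step 5 — 3dB bandwidth: Δω = ω₀/Q = 5000 rad/s; BW = Δω/(2π) = 795.8 Hz.

(a) f₀ = 636.1 Hz  (b) Q = 0.7994  (c) BW = 795.8 Hz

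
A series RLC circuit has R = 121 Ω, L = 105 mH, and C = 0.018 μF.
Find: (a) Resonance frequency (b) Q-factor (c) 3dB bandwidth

Step 1 — Resonance: ω₀ = 1/√(LC) = 1/√(0.105·1.8e-08) = 2.3e+04 rad/s.
Step 2 — f₀ = ω₀/(2π) = 3661 Hz.
Step 3 — Series Q: Q = ω₀L/R = 2.3e+04·0.105/121 = 19.96.
Step 4 — Bandwidth: Δω = ω₀/Q = 1152 rad/s; BW = Δω/(2π) = 183.4 Hz.

(a) f₀ = 3661 Hz  (b) Q = 19.96  (c) BW = 183.4 Hz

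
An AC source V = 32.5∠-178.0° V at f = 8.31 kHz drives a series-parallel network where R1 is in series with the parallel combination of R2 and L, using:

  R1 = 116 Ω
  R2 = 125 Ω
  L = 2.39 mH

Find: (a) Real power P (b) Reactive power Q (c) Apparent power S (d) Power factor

Step 1 — Angular frequency: ω = 2π·f = 2π·8310 = 5.221e+04 rad/s.
Step 2 — Component impedances:
  R1: Z = R = 116 Ω
  R2: Z = R = 125 Ω
  L: Z = jωL = j·5.221e+04·0.00239 = 0 + j124.8 Ω
Step 3 — Parallel branch: R2 || L = 1/(1/R2 + 1/L) = 62.39 + j62.5 Ω.
Step 4 — Series with R1: Z_total = R1 + (R2 || L) = 178.4 + j62.5 Ω = 189∠19.3° Ω.
Step 5 — Source phasor: V = 32.5∠-178.0° V = -32.48 - j1.134 V.
Step 6 — Current: I = V / Z = -0.1641 + j0.05115 A = 0.1719∠162.7° A.
Step 7 — Complex power: S = V·I* = 5.274 + j1.848 VA.
Step 8 — Real power: P = Re(S) = 5.274 W.
Step 9 — Reactive power: Q = Im(S) = 1.848 VAR.
Step 10 — Apparent power: |S| = 5.588 VA.
Step 11 — Power factor: PF = P/|S| = 0.9438 (lagging).

(a) P = 5.274 W  (b) Q = 1.848 VAR  (c) S = 5.588 VA  (d) PF = 0.9438 (lagging)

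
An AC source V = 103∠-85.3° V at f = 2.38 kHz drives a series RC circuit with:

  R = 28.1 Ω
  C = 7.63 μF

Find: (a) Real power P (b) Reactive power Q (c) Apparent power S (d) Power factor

Step 1 — Angular frequency: ω = 2π·f = 2π·2380 = 1.495e+04 rad/s.
Step 2 — Component impedances:
  R: Z = R = 28.1 Ω
  C: Z = 1/(jωC) = -j/(ω·C) = 0 - j8.764 Ω
Step 3 — Series combination: Z_total = R + C = 28.1 - j8.764 Ω = 29.44∠-17.3° Ω.
Step 4 — Source phasor: V = 103∠-85.3° V = 8.44 - j102.7 V.
Step 5 — Current: I = V / Z = 1.312 - j3.244 A = 3.499∠-68.0° A.
Step 6 — Complex power: S = V·I* = 344.1 - j107.3 VA.
Step 7 — Real power: P = Re(S) = 344.1 W.
Step 8 — Reactive power: Q = Im(S) = -107.3 VAR.
Step 9 — Apparent power: |S| = 360.4 VA.
Step 10 — Power factor: PF = P/|S| = 0.9546 (leading).

(a) P = 344.1 W  (b) Q = -107.3 VAR  (c) S = 360.4 VA  (d) PF = 0.9546 (leading)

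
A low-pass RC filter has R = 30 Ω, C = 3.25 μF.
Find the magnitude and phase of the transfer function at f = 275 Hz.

Step 1 — Angular frequency: ω = 2π·275 = 1728 rad/s.
Step 2 — Transfer function: H(jω) = 1/(1 + jωRC).
Step 3 — Denominator: 1 + jωRC = 1 + j·1728·30·3.25e-06 = 1 + j0.1685.
Step 4 — H = 0.9724 - j0.1638.
Step 5 — Magnitude: |H| = 0.9861 (-0.1 dB); phase: φ = -9.6°.

|H| = 0.9861 (-0.1 dB), φ = -9.6°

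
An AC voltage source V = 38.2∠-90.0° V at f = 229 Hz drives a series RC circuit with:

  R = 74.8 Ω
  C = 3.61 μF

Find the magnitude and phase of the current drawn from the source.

Step 1 — Angular frequency: ω = 2π·f = 2π·229 = 1439 rad/s.
Step 2 — Component impedances:
  R: Z = R = 74.8 Ω
  C: Z = 1/(jωC) = -j/(ω·C) = 0 - j192.5 Ω
Step 3 — Series combination: Z_total = R + C = 74.8 - j192.5 Ω = 206.5∠-68.8° Ω.
Step 4 — Source phasor: V = 38.2∠-90.0° V = 0 - j38.2 V.
Step 5 — Ohm's law: I = V / Z_total = (0 - j38.2) / (74.8 - j192.5) = 0.1724 - j0.06698 A.
Step 6 — Convert to polar: |I| = 0.185 A, ∠I = -21.2°.

I = 0.185∠-21.2° A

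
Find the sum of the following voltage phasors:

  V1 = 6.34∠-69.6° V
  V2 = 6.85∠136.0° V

Step 1 — Convert each phasor to rectangular form:
  V1 = 6.34·(cos(-69.6°) + j·sin(-69.6°)) = 2.21 - j5.942 V
  V2 = 6.85·(cos(136.0°) + j·sin(136.0°)) = -4.927 + j4.758 V
Step 2 — Sum components: V_total = -2.718 - j1.184 V.
Step 3 — Convert to polar: |V_total| = 2.964 V, ∠V_total = -156.5°.

V_total = 2.964∠-156.5° V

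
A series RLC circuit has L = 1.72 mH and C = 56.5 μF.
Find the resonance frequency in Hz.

Step 1 — Resonance condition Im(Z)=0 gives ω₀ = 1/√(LC).
Step 2 — ω₀ = 1/√(0.00172·5.65e-05) = 3208 rad/s.
Step 3 — f₀ = ω₀/(2π) = 510.5 Hz.

f₀ = 510.5 Hz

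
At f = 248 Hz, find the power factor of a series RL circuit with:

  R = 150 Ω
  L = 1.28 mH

Step 1 — Angular frequency: ω = 2π·f = 2π·248 = 1558 rad/s.
Step 2 — Component impedances:
  R: Z = R = 150 Ω
  L: Z = jωL = j·1558·0.00128 = 0 + j1.995 Ω
Step 3 — Series combination: Z_total = R + L = 150 + j1.995 Ω = 150∠0.8° Ω.
Step 4 — Power factor: PF = cos(φ) = Re(Z)/|Z| = 150/150.01 = 0.9999.
Step 5 — Type: Im(Z) = 1.995 ⇒ lagging (phase φ = 0.8°).

PF = 0.9999 (lagging, φ = 0.8°)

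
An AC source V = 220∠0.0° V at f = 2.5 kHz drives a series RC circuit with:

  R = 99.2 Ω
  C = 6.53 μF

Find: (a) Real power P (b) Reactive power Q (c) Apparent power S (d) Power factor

Step 1 — Angular frequency: ω = 2π·f = 2π·2500 = 1.571e+04 rad/s.
Step 2 — Component impedances:
  R: Z = R = 99.2 Ω
  C: Z = 1/(jωC) = -j/(ω·C) = 0 - j9.749 Ω
Step 3 — Series combination: Z_total = R + C = 99.2 - j9.749 Ω = 99.68∠-5.6° Ω.
Step 4 — Source phasor: V = 220∠0.0° V = 220 V.
Step 5 — Current: I = V / Z = 2.197 + j0.2159 A = 2.207∠5.6° A.
Step 6 — Complex power: S = V·I* = 483.2 - j47.49 VA.
Step 7 — Real power: P = Re(S) = 483.2 W.
Step 8 — Reactive power: Q = Im(S) = -47.49 VAR.
Step 9 — Apparent power: |S| = 485.6 VA.
Step 10 — Power factor: PF = P/|S| = 0.9952 (leading).

(a) P = 483.2 W  (b) Q = -47.49 VAR  (c) S = 485.6 VA  (d) PF = 0.9952 (leading)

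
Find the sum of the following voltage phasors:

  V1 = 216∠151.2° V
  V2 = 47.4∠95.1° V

Step 1 — Convert each phasor to rectangular form:
  V1 = 216·(cos(151.2°) + j·sin(151.2°)) = -189.3 + j104.1 V
  V2 = 47.4·(cos(95.1°) + j·sin(95.1°)) = -4.214 + j47.21 V
Step 2 — Sum components: V_total = -193.5 + j151.3 V.
Step 3 — Convert to polar: |V_total| = 245.6 V, ∠V_total = 142.0°.

V_total = 245.6∠142.0° V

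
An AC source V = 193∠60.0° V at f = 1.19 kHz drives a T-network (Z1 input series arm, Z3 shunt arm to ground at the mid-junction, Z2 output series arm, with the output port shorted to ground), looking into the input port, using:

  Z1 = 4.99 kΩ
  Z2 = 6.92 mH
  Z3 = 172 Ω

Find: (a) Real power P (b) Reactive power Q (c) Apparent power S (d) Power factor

Step 1 — Angular frequency: ω = 2π·f = 2π·1190 = 7477 rad/s.
Step 2 — Component impedances:
  Z1: Z = R = 4990 Ω
  Z2: Z = jωL = j·7477·0.00692 = 0 + j51.74 Ω
  Z3: Z = R = 172 Ω
Step 3 — With the output port shorted to ground, the output series arm Z2 runs from the junction to ground; the shunt arm Z3 also runs from the junction to ground. They appear in parallel: Z3 || Z2 = 14.27 + j47.45 Ω.
Step 4 — Series with input arm Z1: Z_in = Z1 + (Z3 || Z2) = 5004 + j47.45 Ω = 5004∠0.5° Ω.
Step 5 — Source phasor: V = 193∠60.0° V = 96.5 + j167.1 V.
Step 6 — Current: I = V / Z = 0.0196 + j0.03321 A = 0.03857∠59.5° A.
Step 7 — Complex power: S = V·I* = 7.443 + j0.07057 VA.
Step 8 — Real power: P = Re(S) = 7.443 W.
Step 9 — Reactive power: Q = Im(S) = 0.07057 VAR.
Step 10 — Apparent power: |S| = 7.443 VA.
Step 11 — Power factor: PF = P/|S| = 1 (lagging).

(a) P = 7.443 W  (b) Q = 0.07057 VAR  (c) S = 7.443 VA  (d) PF = 1 (lagging)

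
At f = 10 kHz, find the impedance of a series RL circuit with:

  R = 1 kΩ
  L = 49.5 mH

Step 1 — Angular frequency: ω = 2π·f = 2π·1e+04 = 6.283e+04 rad/s.
Step 2 — Component impedances:
  R: Z = R = 1000 Ω
  L: Z = jωL = j·6.283e+04·0.0495 = 0 + j3110 Ω
Step 3 — Series combination: Z_total = R + L = 1000 + j3110 Ω = 3267∠72.2° Ω.

Z = 1000 + j3110 Ω = 3267∠72.2° Ω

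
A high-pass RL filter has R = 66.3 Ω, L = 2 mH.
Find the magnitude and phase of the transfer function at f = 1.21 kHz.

Step 1 — Angular frequency: ω = 2π·1210 = 7603 rad/s.
Step 2 — Transfer function: H(jω) = jωL/(R + jωL).
Step 3 — Numerator jωL = j·15.21; denominator R + jωL = 66.3 + j15.21.
Step 4 — H = 0.04997 + j0.2179.
Step 5 — Magnitude: |H| = 0.2235 (-13.0 dB); phase: φ = 77.1°.

|H| = 0.2235 (-13.0 dB), φ = 77.1°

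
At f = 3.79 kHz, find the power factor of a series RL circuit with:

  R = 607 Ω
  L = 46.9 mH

Step 1 — Angular frequency: ω = 2π·f = 2π·3790 = 2.381e+04 rad/s.
Step 2 — Component impedances:
  R: Z = R = 607 Ω
  L: Z = jωL = j·2.381e+04·0.0469 = 0 + j1117 Ω
Step 3 — Series combination: Z_total = R + L = 607 + j1117 Ω = 1271∠61.5° Ω.
Step 4 — Power factor: PF = cos(φ) = Re(Z)/|Z| = 607/1271.1 = 0.4775.
Step 5 — Type: Im(Z) = 1117 ⇒ lagging (phase φ = 61.5°).

PF = 0.4775 (lagging, φ = 61.5°)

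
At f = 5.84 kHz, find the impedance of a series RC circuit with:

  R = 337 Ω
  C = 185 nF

Step 1 — Angular frequency: ω = 2π·f = 2π·5840 = 3.669e+04 rad/s.
Step 2 — Component impedances:
  R: Z = R = 337 Ω
  C: Z = 1/(jωC) = -j/(ω·C) = 0 - j147.3 Ω
Step 3 — Series combination: Z_total = R + C = 337 - j147.3 Ω = 367.8∠-23.6° Ω.

Z = 337 - j147.3 Ω = 367.8∠-23.6° Ω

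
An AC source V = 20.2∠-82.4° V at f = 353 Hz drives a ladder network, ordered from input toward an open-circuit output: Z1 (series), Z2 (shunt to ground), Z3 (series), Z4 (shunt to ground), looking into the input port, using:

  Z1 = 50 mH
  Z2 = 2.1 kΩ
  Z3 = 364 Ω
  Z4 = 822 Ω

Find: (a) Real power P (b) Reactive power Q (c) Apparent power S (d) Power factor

Step 1 — Angular frequency: ω = 2π·f = 2π·353 = 2218 rad/s.
Step 2 — Component impedances:
  Z1: Z = jωL = j·2218·0.05 = 0 + j110.9 Ω
  Z2: Z = R = 2100 Ω
  Z3: Z = R = 364 Ω
  Z4: Z = R = 822 Ω
Step 3 — Ladder network (open output): work backward from the far end, alternating series and parallel combinations. Z_in = 757.9 + j110.9 Ω = 766∠8.3° Ω.
Step 4 — Source phasor: V = 20.2∠-82.4° V = 2.672 - j20.02 V.
Step 5 — Current: I = V / Z = -0.0003333 - j0.02637 A = 0.02637∠-90.7° A.
Step 6 — Complex power: S = V·I* = 0.5271 + j0.07712 VA.
Step 7 — Real power: P = Re(S) = 0.5271 W.
Step 8 — Reactive power: Q = Im(S) = 0.07712 VAR.
Step 9 — Apparent power: |S| = 0.5327 VA.
Step 10 — Power factor: PF = P/|S| = 0.9895 (lagging).

(a) P = 0.5271 W  (b) Q = 0.07712 VAR  (c) S = 0.5327 VA  (d) PF = 0.9895 (lagging)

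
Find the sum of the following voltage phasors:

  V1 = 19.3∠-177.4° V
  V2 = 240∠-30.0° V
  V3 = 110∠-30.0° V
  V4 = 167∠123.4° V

Step 1 — Convert each phasor to rectangular form:
  V1 = 19.3·(cos(-177.4°) + j·sin(-177.4°)) = -19.28 - j0.8755 V
  V2 = 240·(cos(-30.0°) + j·sin(-30.0°)) = 207.8 - j120 V
  V3 = 110·(cos(-30.0°) + j·sin(-30.0°)) = 95.26 - j55 V
  V4 = 167·(cos(123.4°) + j·sin(123.4°)) = -91.93 + j139.4 V
Step 2 — Sum components: V_total = 191.9 - j36.46 V.
Step 3 — Convert to polar: |V_total| = 195.3 V, ∠V_total = -10.8°.

V_total = 195.3∠-10.8° V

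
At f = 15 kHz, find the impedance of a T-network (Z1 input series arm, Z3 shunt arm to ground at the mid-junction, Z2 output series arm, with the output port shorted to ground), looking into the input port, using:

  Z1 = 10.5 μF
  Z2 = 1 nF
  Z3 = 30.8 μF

Step 1 — Angular frequency: ω = 2π·f = 2π·1.5e+04 = 9.425e+04 rad/s.
Step 2 — Component impedances:
  Z1: Z = 1/(jωC) = -j/(ω·C) = 0 - j1.011 Ω
  Z2: Z = 1/(jωC) = -j/(ω·C) = 0 - j1.061e+04 Ω
  Z3: Z = 1/(jωC) = -j/(ω·C) = 0 - j0.3445 Ω
Step 3 — With the output port shorted to ground, the output series arm Z2 runs from the junction to ground; the shunt arm Z3 also runs from the junction to ground. They appear in parallel: Z3 || Z2 = 0 - j0.3445 Ω.
Step 4 — Series with input arm Z1: Z_in = Z1 + (Z3 || Z2) = 0 - j1.355 Ω = 1.355∠-90.0° Ω.

Z = 0 - j1.355 Ω = 1.355∠-90.0° Ω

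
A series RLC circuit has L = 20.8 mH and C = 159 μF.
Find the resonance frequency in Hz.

Step 1 — Resonance condition Im(Z)=0 gives ω₀ = 1/√(LC).
Step 2 — ω₀ = 1/√(0.0208·0.000159) = 549.9 rad/s.
Step 3 — f₀ = ω₀/(2π) = 87.52 Hz.

f₀ = 87.52 Hz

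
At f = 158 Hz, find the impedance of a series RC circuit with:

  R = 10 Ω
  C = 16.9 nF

Step 1 — Angular frequency: ω = 2π·f = 2π·158 = 992.7 rad/s.
Step 2 — Component impedances:
  R: Z = R = 10 Ω
  C: Z = 1/(jωC) = -j/(ω·C) = 0 - j5.96e+04 Ω
Step 3 — Series combination: Z_total = R + C = 10 - j5.96e+04 Ω = 5.96e+04∠-90.0° Ω.

Z = 10 - j5.96e+04 Ω = 5.96e+04∠-90.0° Ω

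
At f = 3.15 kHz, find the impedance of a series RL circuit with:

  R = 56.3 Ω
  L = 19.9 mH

Step 1 — Angular frequency: ω = 2π·f = 2π·3150 = 1.979e+04 rad/s.
Step 2 — Component impedances:
  R: Z = R = 56.3 Ω
  L: Z = jωL = j·1.979e+04·0.0199 = 0 + j393.9 Ω
Step 3 — Series combination: Z_total = R + L = 56.3 + j393.9 Ω = 397.9∠81.9° Ω.

Z = 56.3 + j393.9 Ω = 397.9∠81.9° Ω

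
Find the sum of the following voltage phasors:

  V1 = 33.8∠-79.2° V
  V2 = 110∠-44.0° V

Step 1 — Convert each phasor to rectangular form:
  V1 = 33.8·(cos(-79.2°) + j·sin(-79.2°)) = 6.333 - j33.2 V
  V2 = 110·(cos(-44.0°) + j·sin(-44.0°)) = 79.13 - j76.41 V
Step 2 — Sum components: V_total = 85.46 - j109.6 V.
Step 3 — Convert to polar: |V_total| = 139 V, ∠V_total = -52.1°.

V_total = 139∠-52.1° V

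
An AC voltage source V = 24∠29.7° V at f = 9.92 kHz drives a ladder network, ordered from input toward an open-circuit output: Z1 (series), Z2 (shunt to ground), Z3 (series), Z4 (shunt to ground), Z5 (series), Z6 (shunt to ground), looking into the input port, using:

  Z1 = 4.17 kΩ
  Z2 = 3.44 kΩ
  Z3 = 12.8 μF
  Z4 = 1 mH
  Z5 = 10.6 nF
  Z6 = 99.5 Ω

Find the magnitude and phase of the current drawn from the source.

Step 1 — Angular frequency: ω = 2π·f = 2π·9920 = 6.233e+04 rad/s.
Step 2 — Component impedances:
  Z1: Z = R = 4170 Ω
  Z2: Z = R = 3440 Ω
  Z3: Z = 1/(jωC) = -j/(ω·C) = 0 - j1.253 Ω
  Z4: Z = jωL = j·6.233e+04·0.001 = 0 + j62.33 Ω
  Z5: Z = 1/(jωC) = -j/(ω·C) = 0 - j1514 Ω
  Z6: Z = R = 99.5 Ω
Step 3 — Ladder network (open output): work backward from the far end, alternating series and parallel combinations. Z_in = 4171 + j63.71 Ω = 4172∠0.9° Ω.
Step 4 — Source phasor: V = 24∠29.7° V = 20.85 + j11.89 V.
Step 5 — Ohm's law: I = V / Z_total = (20.85 + j11.89) / (4171 + j63.71) = 0.00504 + j0.002774 A.
Step 6 — Convert to polar: |I| = 0.005753 A, ∠I = 28.8°.

I = 0.005753∠28.8° A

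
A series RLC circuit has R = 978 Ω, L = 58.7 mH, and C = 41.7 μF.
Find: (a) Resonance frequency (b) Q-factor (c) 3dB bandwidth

Step 1 — Resonance: ω₀ = 1/√(LC) = 1/√(0.0587·4.17e-05) = 639.2 rad/s.
Step 2 — f₀ = ω₀/(2π) = 101.7 Hz.
Step 3 — Series Q: Q = ω₀L/R = 639.2·0.0587/978 = 0.03836.
Step 4 — Bandwidth: Δω = ω₀/Q = 1.666e+04 rad/s; BW = Δω/(2π) = 2652 Hz.

(a) f₀ = 101.7 Hz  (b) Q = 0.03836  (c) BW = 2652 Hz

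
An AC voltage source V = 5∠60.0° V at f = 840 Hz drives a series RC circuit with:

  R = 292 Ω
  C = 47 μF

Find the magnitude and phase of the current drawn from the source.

Step 1 — Angular frequency: ω = 2π·f = 2π·840 = 5278 rad/s.
Step 2 — Component impedances:
  R: Z = R = 292 Ω
  C: Z = 1/(jωC) = -j/(ω·C) = 0 - j4.031 Ω
Step 3 — Series combination: Z_total = R + C = 292 - j4.031 Ω = 292∠-0.8° Ω.
Step 4 — Source phasor: V = 5∠60.0° V = 2.5 + j4.33 V.
Step 5 — Ohm's law: I = V / Z_total = (2.5 + j4.33) / (292 - j4.031) = 0.008355 + j0.01494 A.
Step 6 — Convert to polar: |I| = 0.01712 A, ∠I = 60.8°.

I = 0.01712∠60.8° A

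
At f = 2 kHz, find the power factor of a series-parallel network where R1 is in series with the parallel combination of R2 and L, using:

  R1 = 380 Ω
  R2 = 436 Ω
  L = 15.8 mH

Step 1 — Angular frequency: ω = 2π·f = 2π·2000 = 1.257e+04 rad/s.
Step 2 — Component impedances:
  R1: Z = R = 380 Ω
  R2: Z = R = 436 Ω
  L: Z = jωL = j·1.257e+04·0.0158 = 0 + j198.5 Ω
Step 3 — Parallel branch: R2 || L = 1/(1/R2 + 1/L) = 74.89 + j164.4 Ω.
Step 4 — Series with R1: Z_total = R1 + (R2 || L) = 454.9 + j164.4 Ω = 483.7∠19.9° Ω.
Step 5 — Power factor: PF = cos(φ) = Re(Z)/|Z| = 454.89/483.7 = 0.9404.
Step 6 — Type: Im(Z) = 164.4 ⇒ lagging (phase φ = 19.9°).

PF = 0.9404 (lagging, φ = 19.9°)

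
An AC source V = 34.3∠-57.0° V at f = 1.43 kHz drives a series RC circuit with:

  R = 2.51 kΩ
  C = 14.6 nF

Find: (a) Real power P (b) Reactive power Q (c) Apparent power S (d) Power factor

Step 1 — Angular frequency: ω = 2π·f = 2π·1430 = 8985 rad/s.
Step 2 — Component impedances:
  R: Z = R = 2510 Ω
  C: Z = 1/(jωC) = -j/(ω·C) = 0 - j7623 Ω
Step 3 — Series combination: Z_total = R + C = 2510 - j7623 Ω = 8026∠-71.8° Ω.
Step 4 — Source phasor: V = 34.3∠-57.0° V = 18.68 - j28.77 V.
Step 5 — Current: I = V / Z = 0.004132 + j0.00109 A = 0.004274∠14.8° A.
Step 6 — Complex power: S = V·I* = 0.04585 - j0.1392 VA.
Step 7 — Real power: P = Re(S) = 0.04585 W.
Step 8 — Reactive power: Q = Im(S) = -0.1392 VAR.
Step 9 — Apparent power: |S| = 0.1466 VA.
Step 10 — Power factor: PF = P/|S| = 0.3127 (leading).

(a) P = 0.04585 W  (b) Q = -0.1392 VAR  (c) S = 0.1466 VA  (d) PF = 0.3127 (leading)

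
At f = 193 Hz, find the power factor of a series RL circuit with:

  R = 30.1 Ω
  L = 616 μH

Step 1 — Angular frequency: ω = 2π·f = 2π·193 = 1213 rad/s.
Step 2 — Component impedances:
  R: Z = R = 30.1 Ω
  L: Z = jωL = j·1213·0.000616 = 0 + j0.747 Ω
Step 3 — Series combination: Z_total = R + L = 30.1 + j0.747 Ω = 30.11∠1.4° Ω.
Step 4 — Power factor: PF = cos(φ) = Re(Z)/|Z| = 30.1/30.11 = 0.9997.
Step 5 — Type: Im(Z) = 0.747 ⇒ lagging (phase φ = 1.4°).

PF = 0.9997 (lagging, φ = 1.4°)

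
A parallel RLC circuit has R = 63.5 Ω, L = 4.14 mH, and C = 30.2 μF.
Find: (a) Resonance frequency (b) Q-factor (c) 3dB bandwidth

Step 1 — Resonance: ω₀ = 1/√(LC) = 1/√(0.00414·3.02e-05) = 2828 rad/s.
Step 2 — f₀ = ω₀/(2π) = 450.1 Hz.
Step 3 — Parallel Q: Q = R/(ω₀L) = 63.5/(2828·0.00414) = 5.423.
Step 4 — Bandwidth: Δω = ω₀/Q = 521.5 rad/s; BW = Δω/(2π) = 82.99 Hz.

(a) f₀ = 450.1 Hz  (b) Q = 5.423  (c) BW = 82.99 Hz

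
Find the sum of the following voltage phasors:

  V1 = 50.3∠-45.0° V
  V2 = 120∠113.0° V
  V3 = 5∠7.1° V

Step 1 — Convert each phasor to rectangular form:
  V1 = 50.3·(cos(-45.0°) + j·sin(-45.0°)) = 35.57 - j35.57 V
  V2 = 120·(cos(113.0°) + j·sin(113.0°)) = -46.89 + j110.5 V
  V3 = 5·(cos(7.1°) + j·sin(7.1°)) = 4.962 + j0.618 V
Step 2 — Sum components: V_total = -6.359 + j75.51 V.
Step 3 — Convert to polar: |V_total| = 75.78 V, ∠V_total = 94.8°.

V_total = 75.78∠94.8° V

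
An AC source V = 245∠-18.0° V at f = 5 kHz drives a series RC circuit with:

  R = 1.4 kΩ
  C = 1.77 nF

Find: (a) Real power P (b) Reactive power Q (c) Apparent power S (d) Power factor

Step 1 — Angular frequency: ω = 2π·f = 2π·5000 = 3.142e+04 rad/s.
Step 2 — Component impedances:
  R: Z = R = 1400 Ω
  C: Z = 1/(jωC) = -j/(ω·C) = 0 - j1.798e+04 Ω
Step 3 — Series combination: Z_total = R + C = 1400 - j1.798e+04 Ω = 1.804e+04∠-85.5° Ω.
Step 4 — Source phasor: V = 245∠-18.0° V = 233 - j75.71 V.
Step 5 — Current: I = V / Z = 0.005187 + j0.01255 A = 0.01358∠67.5° A.
Step 6 — Complex power: S = V·I* = 0.2583 - j3.318 VA.
Step 7 — Real power: P = Re(S) = 0.2583 W.
Step 8 — Reactive power: Q = Im(S) = -3.318 VAR.
Step 9 — Apparent power: |S| = 3.328 VA.
Step 10 — Power factor: PF = P/|S| = 0.07761 (leading).

(a) P = 0.2583 W  (b) Q = -3.318 VAR  (c) S = 3.328 VA  (d) PF = 0.07761 (leading)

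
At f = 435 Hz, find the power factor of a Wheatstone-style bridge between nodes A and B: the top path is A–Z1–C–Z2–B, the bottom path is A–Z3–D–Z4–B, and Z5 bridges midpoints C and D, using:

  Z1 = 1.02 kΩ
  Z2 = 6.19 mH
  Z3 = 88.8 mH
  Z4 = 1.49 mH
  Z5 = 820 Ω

Step 1 — Angular frequency: ω = 2π·f = 2π·435 = 2733 rad/s.
Step 2 — Component impedances:
  Z1: Z = R = 1020 Ω
  Z2: Z = jωL = j·2733·0.00619 = 0 + j16.92 Ω
  Z3: Z = jωL = j·2733·0.0888 = 0 + j242.7 Ω
  Z4: Z = jωL = j·2733·0.00149 = 0 + j4.072 Ω
  Z5: Z = R = 820 Ω
Step 3 — Bridge requires nodal analysis (the Z5 bridge couples midpoints C and D, so the two paths cannot be reduced to a simple series/parallel combination). Setting node B to ground and injecting 1 A at node A, the 3-node admittance system at A, C, D solves to V_A = Z_AB = 55.95 + j232.3 Ω = 238.9∠76.5° Ω.
Step 4 — Power factor: PF = cos(φ) = Re(Z)/|Z| = 55.95/238.9 = 0.2342.
Step 5 — Type: Im(Z) = 232.3 ⇒ lagging (phase φ = 76.5°).

PF = 0.2342 (lagging, φ = 76.5°)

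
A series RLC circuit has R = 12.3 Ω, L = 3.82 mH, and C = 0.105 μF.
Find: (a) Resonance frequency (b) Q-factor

Step 1 — Resonance condition Im(Z)=0 gives ω₀ = 1/√(LC).
Step 2 — ω₀ = 1/√(0.00382·1.05e-07) = 4.993e+04 rad/s.
Step 3 — f₀ = ω₀/(2π) = 7947 Hz.
Step 4 — Series Q: Q = ω₀L/R = 4.993e+04·0.00382/12.3 = 15.51.

(a) f₀ = 7947 Hz  (b) Q = 15.51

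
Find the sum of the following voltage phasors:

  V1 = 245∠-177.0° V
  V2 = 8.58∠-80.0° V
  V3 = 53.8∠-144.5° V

Step 1 — Convert each phasor to rectangular form:
  V1 = 245·(cos(-177.0°) + j·sin(-177.0°)) = -244.7 - j12.82 V
  V2 = 8.58·(cos(-80.0°) + j·sin(-80.0°)) = 1.49 - j8.45 V
  V3 = 53.8·(cos(-144.5°) + j·sin(-144.5°)) = -43.8 - j31.24 V
Step 2 — Sum components: V_total = -287 - j52.51 V.
Step 3 — Convert to polar: |V_total| = 291.7 V, ∠V_total = -169.6°.

V_total = 291.7∠-169.6° V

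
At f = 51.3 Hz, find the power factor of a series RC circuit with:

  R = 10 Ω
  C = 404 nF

Step 1 — Angular frequency: ω = 2π·f = 2π·51.3 = 322.3 rad/s.
Step 2 — Component impedances:
  R: Z = R = 10 Ω
  C: Z = 1/(jωC) = -j/(ω·C) = 0 - j7679 Ω
Step 3 — Series combination: Z_total = R + C = 10 - j7679 Ω = 7679∠-89.9° Ω.
Step 4 — Power factor: PF = cos(φ) = Re(Z)/|Z| = 10/7679 = 0.001302.
Step 5 — Type: Im(Z) = -7679 ⇒ leading (phase φ = -89.9°).

PF = 0.001302 (leading, φ = -89.9°)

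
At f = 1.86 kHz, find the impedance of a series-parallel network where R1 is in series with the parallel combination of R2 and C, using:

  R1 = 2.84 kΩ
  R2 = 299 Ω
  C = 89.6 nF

Step 1 — Angular frequency: ω = 2π·f = 2π·1860 = 1.169e+04 rad/s.
Step 2 — Component impedances:
  R1: Z = R = 2840 Ω
  R2: Z = R = 299 Ω
  C: Z = 1/(jωC) = -j/(ω·C) = 0 - j955 Ω
Step 3 — Parallel branch: R2 || C = 1/(1/R2 + 1/C) = 272.3 - j85.26 Ω.
Step 4 — Series with R1: Z_total = R1 + (R2 || C) = 3112 - j85.26 Ω = 3113∠-1.6° Ω.

Z = 3112 - j85.26 Ω = 3113∠-1.6° Ω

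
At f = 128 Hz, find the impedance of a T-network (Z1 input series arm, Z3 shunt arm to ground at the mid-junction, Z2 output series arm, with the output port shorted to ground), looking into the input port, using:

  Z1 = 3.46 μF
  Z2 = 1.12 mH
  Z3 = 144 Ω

Step 1 — Angular frequency: ω = 2π·f = 2π·128 = 804.2 rad/s.
Step 2 — Component impedances:
  Z1: Z = 1/(jωC) = -j/(ω·C) = 0 - j359.4 Ω
  Z2: Z = jωL = j·804.2·0.00112 = 0 + j0.9008 Ω
  Z3: Z = R = 144 Ω
Step 3 — With the output port shorted to ground, the output series arm Z2 runs from the junction to ground; the shunt arm Z3 also runs from the junction to ground. They appear in parallel: Z3 || Z2 = 0.005634 + j0.9007 Ω.
Step 4 — Series with input arm Z1: Z_in = Z1 + (Z3 || Z2) = 0.005634 - j358.5 Ω = 358.5∠-90.0° Ω.

Z = 0.005634 - j358.5 Ω = 358.5∠-90.0° Ω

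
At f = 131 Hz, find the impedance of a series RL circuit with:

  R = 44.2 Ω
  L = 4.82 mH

Step 1 — Angular frequency: ω = 2π·f = 2π·131 = 823.1 rad/s.
Step 2 — Component impedances:
  R: Z = R = 44.2 Ω
  L: Z = jωL = j·823.1·0.00482 = 0 + j3.967 Ω
Step 3 — Series combination: Z_total = R + L = 44.2 + j3.967 Ω = 44.38∠5.1° Ω.

Z = 44.2 + j3.967 Ω = 44.38∠5.1° Ω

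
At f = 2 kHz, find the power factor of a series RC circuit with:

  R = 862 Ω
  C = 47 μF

Step 1 — Angular frequency: ω = 2π·f = 2π·2000 = 1.257e+04 rad/s.
Step 2 — Component impedances:
  R: Z = R = 862 Ω
  C: Z = 1/(jωC) = -j/(ω·C) = 0 - j1.693 Ω
Step 3 — Series combination: Z_total = R + C = 862 - j1.693 Ω = 862∠-0.1° Ω.
Step 4 — Power factor: PF = cos(φ) = Re(Z)/|Z| = 862/862 = 1.
Step 5 — Type: Im(Z) = -1.693 ⇒ leading (phase φ = -0.1°).

PF = 1 (leading, φ = -0.1°)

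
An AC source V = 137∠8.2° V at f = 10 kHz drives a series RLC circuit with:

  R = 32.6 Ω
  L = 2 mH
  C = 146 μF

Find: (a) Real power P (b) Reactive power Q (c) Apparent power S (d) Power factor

Step 1 — Angular frequency: ω = 2π·f = 2π·1e+04 = 6.283e+04 rad/s.
Step 2 — Component impedances:
  R: Z = R = 32.6 Ω
  L: Z = jωL = j·6.283e+04·0.002 = 0 + j125.7 Ω
  C: Z = 1/(jωC) = -j/(ω·C) = 0 - j0.109 Ω
Step 3 — Series combination: Z_total = R + L + C = 32.6 + j125.6 Ω = 129.7∠75.4° Ω.
Step 4 — Source phasor: V = 137∠8.2° V = 135.6 + j19.54 V.
Step 5 — Current: I = V / Z = 0.4085 - j0.9739 A = 1.056∠-67.2° A.
Step 6 — Complex power: S = V·I* = 36.36 + j140 VA.
Step 7 — Real power: P = Re(S) = 36.36 W.
Step 8 — Reactive power: Q = Im(S) = 140 VAR.
Step 9 — Apparent power: |S| = 144.7 VA.
Step 10 — Power factor: PF = P/|S| = 0.2513 (lagging).

(a) P = 36.36 W  (b) Q = 140 VAR  (c) S = 144.7 VA  (d) PF = 0.2513 (lagging)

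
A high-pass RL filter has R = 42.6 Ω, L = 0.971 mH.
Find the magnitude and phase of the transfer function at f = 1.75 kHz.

Step 1 — Angular frequency: ω = 2π·1750 = 1.1e+04 rad/s.
Step 2 — Transfer function: H(jω) = jωL/(R + jωL).
Step 3 — Numerator jωL = j·10.68; denominator R + jωL = 42.6 + j10.68.
Step 4 — H = 0.0591 + j0.2358.
Step 5 — Magnitude: |H| = 0.2431 (-12.3 dB); phase: φ = 75.9°.

|H| = 0.2431 (-12.3 dB), φ = 75.9°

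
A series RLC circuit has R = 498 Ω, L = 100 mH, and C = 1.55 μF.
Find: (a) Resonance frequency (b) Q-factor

Step 1 — Resonance condition Im(Z)=0 gives ω₀ = 1/√(LC).
Step 2 — ω₀ = 1/√(0.1·1.55e-06) = 2540 rad/s.
Step 3 — f₀ = ω₀/(2π) = 404.3 Hz.
Step 4 — Series Q: Q = ω₀L/R = 2540·0.1/498 = 0.51.

(a) f₀ = 404.3 Hz  (b) Q = 0.51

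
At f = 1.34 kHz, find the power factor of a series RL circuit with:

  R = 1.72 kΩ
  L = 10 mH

Step 1 — Angular frequency: ω = 2π·f = 2π·1340 = 8419 rad/s.
Step 2 — Component impedances:
  R: Z = R = 1720 Ω
  L: Z = jωL = j·8419·0.01 = 0 + j84.19 Ω
Step 3 — Series combination: Z_total = R + L = 1720 + j84.19 Ω = 1722∠2.8° Ω.
Step 4 — Power factor: PF = cos(φ) = Re(Z)/|Z| = 1720/1722 = 0.9988.
Step 5 — Type: Im(Z) = 84.19 ⇒ lagging (phase φ = 2.8°).

PF = 0.9988 (lagging, φ = 2.8°)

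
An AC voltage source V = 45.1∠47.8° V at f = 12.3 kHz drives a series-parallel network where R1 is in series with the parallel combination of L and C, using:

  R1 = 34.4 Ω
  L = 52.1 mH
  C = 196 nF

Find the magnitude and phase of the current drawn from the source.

Step 1 — Angular frequency: ω = 2π·f = 2π·1.23e+04 = 7.728e+04 rad/s.
Step 2 — Component impedances:
  R1: Z = R = 34.4 Ω
  L: Z = jωL = j·7.728e+04·0.0521 = 0 + j4026 Ω
  C: Z = 1/(jωC) = -j/(ω·C) = 0 - j66.02 Ω
Step 3 — Parallel branch: L || C = 1/(1/L + 1/C) = 0 - j67.12 Ω.
Step 4 — Series with R1: Z_total = R1 + (L || C) = 34.4 - j67.12 Ω = 75.42∠-62.9° Ω.
Step 5 — Source phasor: V = 45.1∠47.8° V = 30.29 + j33.41 V.
Step 6 — Ohm's law: I = V / Z_total = (30.29 + j33.41) / (34.4 - j67.12) = -0.211 + j0.5595 A.
Step 7 — Convert to polar: |I| = 0.598 A, ∠I = 110.7°.

I = 0.598∠110.7° A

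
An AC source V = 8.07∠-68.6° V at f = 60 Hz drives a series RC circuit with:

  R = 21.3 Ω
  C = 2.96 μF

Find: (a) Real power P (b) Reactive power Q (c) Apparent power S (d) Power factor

Step 1 — Angular frequency: ω = 2π·f = 2π·60 = 377 rad/s.
Step 2 — Component impedances:
  R: Z = R = 21.3 Ω
  C: Z = 1/(jωC) = -j/(ω·C) = 0 - j896.1 Ω
Step 3 — Series combination: Z_total = R + C = 21.3 - j896.1 Ω = 896.4∠-88.6° Ω.
Step 4 — Source phasor: V = 8.07∠-68.6° V = 2.945 - j7.514 V.
Step 5 — Current: I = V / Z = 0.008458 + j0.003085 A = 0.009003∠20.0° A.
Step 6 — Complex power: S = V·I* = 0.001726 - j0.07263 VA.
Step 7 — Real power: P = Re(S) = 0.001726 W.
Step 8 — Reactive power: Q = Im(S) = -0.07263 VAR.
Step 9 — Apparent power: |S| = 0.07265 VA.
Step 10 — Power factor: PF = P/|S| = 0.02376 (leading).

(a) P = 0.001726 W  (b) Q = -0.07263 VAR  (c) S = 0.07265 VA  (d) PF = 0.02376 (leading)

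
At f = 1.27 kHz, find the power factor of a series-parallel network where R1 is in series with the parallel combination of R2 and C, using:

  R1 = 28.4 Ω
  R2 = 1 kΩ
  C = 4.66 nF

Step 1 — Angular frequency: ω = 2π·f = 2π·1270 = 7980 rad/s.
Step 2 — Component impedances:
  R1: Z = R = 28.4 Ω
  R2: Z = R = 1000 Ω
  C: Z = 1/(jωC) = -j/(ω·C) = 0 - j2.689e+04 Ω
Step 3 — Parallel branch: R2 || C = 1/(1/R2 + 1/C) = 998.6 - j37.13 Ω.
Step 4 — Series with R1: Z_total = R1 + (R2 || C) = 1027 - j37.13 Ω = 1028∠-2.1° Ω.
Step 5 — Power factor: PF = cos(φ) = Re(Z)/|Z| = 1027/1027.7 = 0.9993.
Step 6 — Type: Im(Z) = -37.13 ⇒ leading (phase φ = -2.1°).

PF = 0.9993 (leading, φ = -2.1°)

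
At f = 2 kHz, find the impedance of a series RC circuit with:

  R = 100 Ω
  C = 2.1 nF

Step 1 — Angular frequency: ω = 2π·f = 2π·2000 = 1.257e+04 rad/s.
Step 2 — Component impedances:
  R: Z = R = 100 Ω
  C: Z = 1/(jωC) = -j/(ω·C) = 0 - j3.789e+04 Ω
Step 3 — Series combination: Z_total = R + C = 100 - j3.789e+04 Ω = 3.789e+04∠-89.8° Ω.

Z = 100 - j3.789e+04 Ω = 3.789e+04∠-89.8° Ω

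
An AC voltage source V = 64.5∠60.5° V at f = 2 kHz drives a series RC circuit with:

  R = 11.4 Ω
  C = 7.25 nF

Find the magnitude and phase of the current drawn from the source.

Step 1 — Angular frequency: ω = 2π·f = 2π·2000 = 1.257e+04 rad/s.
Step 2 — Component impedances:
  R: Z = R = 11.4 Ω
  C: Z = 1/(jωC) = -j/(ω·C) = 0 - j1.098e+04 Ω
Step 3 — Series combination: Z_total = R + C = 11.4 - j1.098e+04 Ω = 1.098e+04∠-89.9° Ω.
Step 4 — Source phasor: V = 64.5∠60.5° V = 31.76 + j56.14 V.
Step 5 — Ohm's law: I = V / Z_total = (31.76 + j56.14) / (11.4 - j1.098e+04) = -0.005112 + j0.002899 A.
Step 6 — Convert to polar: |I| = 0.005876 A, ∠I = 150.4°.

I = 0.005876∠150.4° A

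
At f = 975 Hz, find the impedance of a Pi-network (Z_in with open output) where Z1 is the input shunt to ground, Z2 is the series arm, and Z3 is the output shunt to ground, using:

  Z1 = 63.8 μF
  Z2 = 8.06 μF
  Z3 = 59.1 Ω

Step 1 — Angular frequency: ω = 2π·f = 2π·975 = 6126 rad/s.
Step 2 — Component impedances:
  Z1: Z = 1/(jωC) = -j/(ω·C) = 0 - j2.559 Ω
  Z2: Z = 1/(jωC) = -j/(ω·C) = 0 - j20.25 Ω
  Z3: Z = R = 59.1 Ω
Step 3 — With open output, the series arm Z2 and the output shunt Z3 appear in series to ground: Z2 + Z3 = 59.1 - j20.25 Ω.
Step 4 — Parallel with input shunt Z1: Z_in = Z1 || (Z2 + Z3) = 0.0964 - j2.521 Ω = 2.523∠-87.8° Ω.

Z = 0.0964 - j2.521 Ω = 2.523∠-87.8° Ω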